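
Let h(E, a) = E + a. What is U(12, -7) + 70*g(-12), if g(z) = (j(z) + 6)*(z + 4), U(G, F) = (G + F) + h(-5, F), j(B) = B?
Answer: 3353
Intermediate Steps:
U(G, F) = -5 + G + 2*F (U(G, F) = (G + F) + (-5 + F) = (F + G) + (-5 + F) = -5 + G + 2*F)
g(z) = (4 + z)*(6 + z) (g(z) = (z + 6)*(z + 4) = (6 + z)*(4 + z) = (4 + z)*(6 + z))
U(12, -7) + 70*g(-12) = (-5 + 12 + 2*(-7)) + 70*(24 + (-12)² + 10*(-12)) = (-5 + 12 - 14) + 70*(24 + 144 - 120) = -7 + 70*48 = -7 + 3360 = 3353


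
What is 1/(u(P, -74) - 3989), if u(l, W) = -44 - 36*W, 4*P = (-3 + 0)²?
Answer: -1/1369 ≈ -0.00073046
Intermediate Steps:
P = 9/4 (P = (-3 + 0)²/4 = (¼)*(-3)² = (¼)*9 = 9/4 ≈ 2.2500)
u(l, W) = -44 - 36*W
1/(u(P, -74) - 3989) = 1/((-44 - 36*(-74)) - 3989) = 1/((-44 + 2664) - 3989) = 1/(2620 - 3989) = 1/(-1369) = -1/1369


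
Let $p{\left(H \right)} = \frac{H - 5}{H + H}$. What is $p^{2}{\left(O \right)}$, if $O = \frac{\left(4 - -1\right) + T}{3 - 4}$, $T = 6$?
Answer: $\frac{64}{121} \approx 0.52893$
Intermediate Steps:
$O = -11$ ($O = \frac{\left(4 - -1\right) + 6}{3 - 4} = \frac{\left(4 + 1\right) + 6}{-1} = \left(5 + 6\right) \left(-1\right) = 11 \left(-1\right) = -11$)
$p{\left(H \right)} = \frac{-5 + H}{2 H}$
$p^{2}{\left(O \right)} = \left(\frac{-5 - 11}{2 \left(-11\right)}\right)^{2} = \left(\frac{1}{2} \left(- \frac{1}{11}\right) \left(-16\right)\right)^{2} = \left(\frac{8}{11}\right)^{2} = \frac{64}{121}$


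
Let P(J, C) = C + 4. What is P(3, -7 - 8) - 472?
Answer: -483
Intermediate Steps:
P(J, C) = 4 + C
P(3, -7 - 8) - 472 = (4 + (-7 - 8)) - 472 = (4 - 15) - 472 = -11 - 472 = -483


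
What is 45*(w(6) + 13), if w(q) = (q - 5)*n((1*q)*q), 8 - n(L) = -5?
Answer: 1170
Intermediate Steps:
n(L) = 13 (n(L) = 8 - 1*(-5) = 8 + 5 = 13)
w(q) = -65 + 13*q (w(q) = (q - 5)*13 = (-5 + q)*13 = -65 + 13*q)
45*(w(6) + 13) = 45*((-65 + 13*6) + 13) = 45*((-65 + 78) + 13) = 45*(13 + 13) = 45*26 = 1170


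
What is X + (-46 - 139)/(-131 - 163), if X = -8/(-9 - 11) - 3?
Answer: -2897/1470 ≈ -1.9707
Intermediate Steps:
X = -13/5 (X = -8/(-20) - 3 = -1/20*(-8) - 3 = ⅖ - 3 = -13/5 ≈ -2.6000)
X + (-46 - 139)/(-131 - 163) = -13/5 + (-46 - 139)/(-131 - 163) = -13/5 - 185/(-294) = -13/5 - 185*(-1/294) = -13/5 + 185/294 = -2897/1470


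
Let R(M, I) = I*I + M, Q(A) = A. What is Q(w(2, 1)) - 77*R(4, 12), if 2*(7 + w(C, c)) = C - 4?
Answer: -11404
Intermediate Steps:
w(C, c) = -9 + C/2 (w(C, c) = -7 + (C - 4)/2 = -7 + (-4 + C)/2 = -7 + (-2 + C/2) = -9 + C/2)
R(M, I) = M + I**2 (R(M, I) = I**2 + M = M + I**2)
Q(w(2, 1)) - 77*R(4, 12) = (-9 + (1/2)*2) - 77*(4 + 12**2) = (-9 + 1) - 77*(4 + 144) = -8 - 77*148 = -8 - 11396 = -11404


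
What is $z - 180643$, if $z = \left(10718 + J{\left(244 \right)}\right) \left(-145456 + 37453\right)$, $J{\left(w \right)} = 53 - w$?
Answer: $-1137128224$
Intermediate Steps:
$z = -1136947581$ ($z = \left(10718 + \left(53 - 244\right)\right) \left(-145456 + 37453\right) = \left(10718 + \left(53 - 244\right)\right) \left(-108003\right) = \left(10718 - 191\right) \left(-108003\right) = 10527 \left(-108003\right) = -1136947581$)
$z - 180643 = -1136947581 - 180643 = -1137128224$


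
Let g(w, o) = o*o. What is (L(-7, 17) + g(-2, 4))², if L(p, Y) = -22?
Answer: 36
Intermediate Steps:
g(w, o) = o²
(L(-7, 17) + g(-2, 4))² = (-22 + 4²)² = (-22 + 16)² = (-6)² = 36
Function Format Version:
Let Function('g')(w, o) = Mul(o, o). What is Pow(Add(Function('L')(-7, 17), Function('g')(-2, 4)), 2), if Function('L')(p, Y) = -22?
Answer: 36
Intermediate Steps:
Function('g')(w, o) = Pow(o, 2)
Pow(Add(Function('L')(-7, 17), Function('g')(-2, 4)), 2) = Pow(Add(-22, Pow(4, 2)), 2) = Pow(Add(-22, 16), 2) = Pow(-6, 2) = 36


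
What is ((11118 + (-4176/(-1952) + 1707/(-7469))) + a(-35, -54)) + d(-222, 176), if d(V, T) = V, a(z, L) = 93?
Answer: 10015115757/911218 ≈ 10991.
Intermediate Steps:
((11118 + (-4176/(-1952) + 1707/(-7469))) + a(-35, -54)) + d(-222, 176) = ((11118 + (-4176/(-1952) + 1707/(-7469))) + 93) - 222 = ((11118 + (-4176*(-1/1952) + 1707*(-1/7469))) + 93) - 222 = ((11118 + (261/122 - 1707/7469)) + 93) - 222 = ((11118 + 1741155/911218) + 93) - 222 = (10132662879/911218 + 93) - 222 = 10217406153/911218 - 222 = 10015115757/911218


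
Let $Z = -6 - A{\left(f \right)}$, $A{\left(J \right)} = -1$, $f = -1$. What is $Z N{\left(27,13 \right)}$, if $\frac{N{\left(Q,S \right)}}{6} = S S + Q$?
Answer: $-5880$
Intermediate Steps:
$N{\left(Q,S \right)} = 6 Q + 6 S^{2}$ ($N{\left(Q,S \right)} = 6 \left(S S + Q\right) = 6 \left(S^{2} + Q\right) = 6 \left(Q + S^{2}\right) = 6 Q + 6 S^{2}$)
$Z = -5$ ($Z = -6 - -1 = -6 + 1 = -5$)
$Z N{\left(27,13 \right)} = - 5 \left(6 \cdot 27 + 6 \cdot 13^{2}\right) = - 5 \left(162 + 6 \cdot 169\right) = - 5 \left(162 + 1014\right) = \left(-5\right) 1176 = -5880$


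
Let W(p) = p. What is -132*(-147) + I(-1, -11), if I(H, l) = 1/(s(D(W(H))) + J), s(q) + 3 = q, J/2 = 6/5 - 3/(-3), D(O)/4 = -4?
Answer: 1416487/73 ≈ 19404.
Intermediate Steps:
D(O) = -16 (D(O) = 4*(-4) = -16)
J = 22/5 (J = 2*(6/5 - 3/(-3)) = 2*(6*(⅕) - 3*(-⅓)) = 2*(6/5 + 1) = 2*(11/5) = 22/5 ≈ 4.4000)
s(q) = -3 + q
I(H, l) = -5/73 (I(H, l) = 1/((-3 - 16) + 22/5) = 1/(-19 + 22/5) = 1/(-73/5) = -5/73)
-132*(-147) + I(-1, -11) = -132*(-147) - 5/73 = 19404 - 5/73 = 1416487/73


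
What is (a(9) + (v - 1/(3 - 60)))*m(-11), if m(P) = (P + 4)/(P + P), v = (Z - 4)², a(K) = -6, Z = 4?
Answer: -217/114 ≈ -1.9035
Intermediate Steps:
v = 0 (v = (4 - 4)² = 0² = 0)
m(P) = (4 + P)/(2*P) (m(P) = (4 + P)/((2*P)) = (4 + P)*(1/(2*P)) = (4 + P)/(2*P))
(a(9) + (v - 1/(3 - 60)))*m(-11) = (-6 + (0 - 1/(3 - 60)))*((½)*(4 - 11)/(-11)) = (-6 + (0 - 1/(-57)))*((½)*(-1/11)*(-7)) = (-6 + (0 - 1*(-1/57)))*(7/22) = (-6 + (0 + 1/57))*(7/22) = (-6 + 1/57)*(7/22) = -341/57*7/22 = -217/114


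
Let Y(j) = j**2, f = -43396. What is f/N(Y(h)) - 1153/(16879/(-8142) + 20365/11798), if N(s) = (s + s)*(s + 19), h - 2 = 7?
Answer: 112050456136453/33743194650 ≈ 3320.7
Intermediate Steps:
h = 9 (h = 2 + 7 = 9)
N(s) = 2*s*(19 + s) (N(s) = (2*s)*(19 + s) = 2*s*(19 + s))
f/N(Y(h)) - 1153/(16879/(-8142) + 20365/11798) = -43396*1/(162*(19 + 9**2)) - 1153/(16879/(-8142) + 20365/11798) = -43396*1/(162*(19 + 81)) - 1153/(16879*(-1/8142) + 20365*(1/11798)) = -43396/(2*81*100) - 1153/(-16879/8142 + 20365/11798) = -43396/16200 - 1153/(-8331653/24014829) = -43396*1/16200 - 1153*(-24014829/8331653) = -10849/4050 + 27689097837/8331653 = 112050456136453/33743194650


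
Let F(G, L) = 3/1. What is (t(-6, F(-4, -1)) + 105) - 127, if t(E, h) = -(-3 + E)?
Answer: -13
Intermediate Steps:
F(G, L) = 3 (F(G, L) = 3*1 = 3)
t(E, h) = 3 - E
(t(-6, F(-4, -1)) + 105) - 127 = ((3 - 1*(-6)) + 105) - 127 = ((3 + 6) + 105) - 127 = (9 + 105) - 127 = 114 - 127 = -13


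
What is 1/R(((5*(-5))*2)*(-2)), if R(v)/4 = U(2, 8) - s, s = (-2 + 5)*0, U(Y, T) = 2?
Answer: ⅛ ≈ 0.12500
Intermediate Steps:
s = 0 (s = 3*0 = 0)
R(v) = 8 (R(v) = 4*(2 - 1*0) = 4*(2 + 0) = 4*2 = 8)
1/R(((5*(-5))*2)*(-2)) = 1/8 = ⅛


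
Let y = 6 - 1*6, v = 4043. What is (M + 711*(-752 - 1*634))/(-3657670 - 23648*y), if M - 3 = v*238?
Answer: 23209/3657670 ≈ 0.0063453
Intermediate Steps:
M = 962237 (M = 3 + 4043*238 = 3 + 962234 = 962237)
y = 0 (y = 6 - 6 = 0)
(M + 711*(-752 - 1*634))/(-3657670 - 23648*y) = (962237 + 711*(-752 - 1*634))/(-3657670 - 23648*0) = (962237 + 711*(-752 - 634))/(-3657670 + 0) = (962237 + 711*(-1386))/(-3657670) = (962237 - 985446)*(-1/3657670) = -23209*(-1/3657670) = 23209/3657670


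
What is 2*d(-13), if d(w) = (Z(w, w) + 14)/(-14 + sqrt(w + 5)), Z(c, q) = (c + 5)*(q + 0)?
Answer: -826/51 - 118*I*sqrt(2)/51 ≈ -16.196 - 3.2721*I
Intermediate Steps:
Z(c, q) = q*(5 + c) (Z(c, q) = (5 + c)*q = q*(5 + c))
d(w) = (14 + w*(5 + w))/(-14 + sqrt(5 + w)) (d(w) = (w*(5 + w) + 14)/(-14 + sqrt(w + 5)) = (14 + w*(5 + w))/(-14 + sqrt(5 + w)))
2*d(-13) = 2*((14 - 13*(5 - 13))/(-14 + sqrt(5 - 13))) = 2*((14 - 13*(-8))/(-14 + sqrt(-8))) = 2*((14 + 104)/(-14 + 2*I*sqrt(2))) = 2*(118/(-14 + 2*I*sqrt(2))) = 236/(-14 + 2*I*sqrt(2))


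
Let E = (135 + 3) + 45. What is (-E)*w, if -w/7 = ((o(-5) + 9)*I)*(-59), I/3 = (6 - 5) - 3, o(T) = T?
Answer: 1813896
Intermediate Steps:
I = -6 (I = 3*((6 - 5) - 3) = 3*(1 - 3) = 3*(-2) = -6)
E = 183 (E = 138 + 45 = 183)
w = -9912 (w = -7*(-5 + 9)*(-6)*(-59) = -7*4*(-6)*(-59) = -(-168)*(-59) = -7*1416 = -9912)
(-E)*w = -1*183*(-9912) = -183*(-9912) = 1813896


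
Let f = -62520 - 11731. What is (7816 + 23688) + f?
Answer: -42747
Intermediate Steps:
f = -74251
(7816 + 23688) + f = (7816 + 23688) - 74251 = 31504 - 74251 = -42747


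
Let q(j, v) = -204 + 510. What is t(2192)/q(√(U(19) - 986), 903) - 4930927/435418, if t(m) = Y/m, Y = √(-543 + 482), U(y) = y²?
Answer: -4930927/435418 + I*√61/670752 ≈ -11.325 + 1.1644e-5*I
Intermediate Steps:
Y = I*√61 (Y = √(-61) = I*√61 ≈ 7.8102*I)
q(j, v) = 306
t(m) = I*√61/m (t(m) = (I*√61)/m = I*√61/m)
t(2192)/q(√(U(19) - 986), 903) - 4930927/435418 = (I*√61/2192)/306 - 4930927/435418 = (I*√61*(1/2192))*(1/306) - 4930927*1/435418 = (I*√61/2192)*(1/306) - 4930927/435418 = I*√61/670752 - 4930927/435418 = -4930927/435418 + I*√61/670752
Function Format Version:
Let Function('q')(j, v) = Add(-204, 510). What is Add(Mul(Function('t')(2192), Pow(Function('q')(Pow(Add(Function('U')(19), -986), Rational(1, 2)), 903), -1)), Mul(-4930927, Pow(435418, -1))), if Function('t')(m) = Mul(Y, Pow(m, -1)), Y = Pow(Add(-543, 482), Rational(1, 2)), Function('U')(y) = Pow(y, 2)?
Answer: Add(Rational(-4930927, 435418), Mul(Rational(1, 670752), I, Pow(61, Rational(1, 2)))) ≈ Add(-11.325, Mul(1.1644e-5, I))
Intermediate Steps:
Y = Mul(I, Pow(61, Rational(1, 2))) (Y = Pow(-61, Rational(1, 2)) = Mul(I, Pow(61, Rational(1, 2))) ≈ Mul(7.8102, I))
Function('q')(j, v) = 306
Function('t')(m) = Mul(I, Pow(61, Rational(1, 2)), Pow(m, -1)) (Function('t')(m) = Mul(Mul(I, Pow(61, Rational(1, 2))), Pow(m, -1)) = Mul(I, Pow(61, Rational(1, 2)), Pow(m, -1)))
Add(Mul(Function('t')(2192), Pow(Function('q')(Pow(Add(Function('U')(19), -986), Rational(1, 2)), 903), -1)), Mul(-4930927, Pow(435418, -1))) = Add(Mul(Mul(I, Pow(61, Rational(1, 2)), Pow(2192, -1)), Pow(306, -1)), Mul(-4930927, Pow(435418, -1))) = Add(Mul(Mul(I, Pow(61, Rational(1, 2)), Rational(1, 2192)), Rational(1, 306)), Mul(-4930927, Rational(1, 435418))) = Add(Mul(Mul(Rational(1, 2192), I, Pow(61, Rational(1, 2))), Rational(1, 306)), Rational(-4930927, 435418)) = Add(Mul(Rational(1, 670752), I, Pow(61, Rational(1, 2))), Rational(-4930927, 435418)) = Add(Rational(-4930927, 435418), Mul(Rational(1, 670752), I, Pow(61, Rational(1, 2))))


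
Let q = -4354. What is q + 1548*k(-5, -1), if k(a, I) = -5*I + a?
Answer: -4354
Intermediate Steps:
k(a, I) = a - 5*I
q + 1548*k(-5, -1) = -4354 + 1548*(-5 - 5*(-1)) = -4354 + 1548*(-5 + 5) = -4354 + 1548*0 = -4354 + 0 = -4354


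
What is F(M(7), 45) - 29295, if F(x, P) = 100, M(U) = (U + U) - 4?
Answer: -29195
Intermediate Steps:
M(U) = -4 + 2*U (M(U) = 2*U - 4 = -4 + 2*U)
F(M(7), 45) - 29295 = 100 - 29295 = -29195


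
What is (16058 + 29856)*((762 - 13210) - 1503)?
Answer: -640546214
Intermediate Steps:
(16058 + 29856)*((762 - 13210) - 1503) = 45914*(-12448 - 1503) = 45914*(-13951) = -640546214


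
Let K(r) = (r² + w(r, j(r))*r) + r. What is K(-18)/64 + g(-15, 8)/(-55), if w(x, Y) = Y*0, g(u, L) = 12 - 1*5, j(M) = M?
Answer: 8191/1760 ≈ 4.6540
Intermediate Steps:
g(u, L) = 7 (g(u, L) = 12 - 5 = 7)
w(x, Y) = 0
K(r) = r + r² (K(r) = (r² + 0*r) + r = (r² + 0) + r = r² + r = r + r²)
K(-18)/64 + g(-15, 8)/(-55) = -18*(1 - 18)/64 + 7/(-55) = -18*(-17)*(1/64) + 7*(-1/55) = 306*(1/64) - 7/55 = 153/32 - 7/55 = 8191/1760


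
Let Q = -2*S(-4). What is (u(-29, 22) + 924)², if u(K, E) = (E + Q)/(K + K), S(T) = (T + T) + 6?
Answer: 717329089/841 ≈ 8.5295e+5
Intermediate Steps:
S(T) = 6 + 2*T (S(T) = 2*T + 6 = 6 + 2*T)
Q = 4 (Q = -2*(6 + 2*(-4)) = -2*(6 - 8) = -2*(-2) = 4)
u(K, E) = (4 + E)/(2*K) (u(K, E) = (E + 4)/(K + K) = (4 + E)/((2*K)) = (4 + E)*(1/(2*K)) = (4 + E)/(2*K))
(u(-29, 22) + 924)² = ((½)*(4 + 22)/(-29) + 924)² = ((½)*(-1/29)*26 + 924)² = (-13/29 + 924)² = (26783/29)² = 717329089/841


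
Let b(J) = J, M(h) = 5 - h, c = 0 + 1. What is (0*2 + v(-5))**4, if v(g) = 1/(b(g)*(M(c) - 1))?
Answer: 1/50625 ≈ 1.9753e-5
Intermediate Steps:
c = 1
v(g) = 1/(3*g) (v(g) = 1/(g*((5 - 1*1) - 1)) = 1/(g*((5 - 1) - 1)) = 1/(g*(4 - 1)) = 1/(g*3) = 1/(3*g))
(0*2 + v(-5))**4 = (0*2 + (1/3)/(-5))**4 = (0 + (1/3)*(-1/5))**4 = (0 - 1/15)**4 = (-1/15)**4 = 1/50625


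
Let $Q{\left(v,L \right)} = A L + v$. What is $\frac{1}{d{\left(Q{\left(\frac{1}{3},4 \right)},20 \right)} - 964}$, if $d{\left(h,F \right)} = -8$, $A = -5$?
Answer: $- \frac{1}{972} \approx -0.0010288$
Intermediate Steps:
$Q{\left(v,L \right)} = v - 5 L$ ($Q{\left(v,L \right)} = - 5 L + v = v - 5 L$)
$\frac{1}{d{\left(Q{\left(\frac{1}{3},4 \right)},20 \right)} - 964} = \frac{1}{-8 - 964} = \frac{1}{-972} = - \frac{1}{972}$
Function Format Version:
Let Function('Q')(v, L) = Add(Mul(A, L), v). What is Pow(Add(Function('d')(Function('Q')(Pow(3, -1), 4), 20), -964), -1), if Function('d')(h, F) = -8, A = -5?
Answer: Rational(-1, 972) ≈ -0.0010288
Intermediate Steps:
Function('Q')(v, L) = Add(v, Mul(-5, L)) (Function('Q')(v, L) = Add(Mul(-5, L), v) = Add(v, Mul(-5, L)))
Pow(Add(Function('d')(Function('Q')(Pow(3, -1), 4), 20), -964), -1) = Pow(Add(-8, -964), -1) = Pow(-972, -1) = Rational(-1, 972)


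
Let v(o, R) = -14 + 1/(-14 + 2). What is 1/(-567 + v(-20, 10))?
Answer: -12/6973 ≈ -0.0017209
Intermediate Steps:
v(o, R) = -169/12 (v(o, R) = -14 + 1/(-12) = -14 - 1/12 = -169/12)
1/(-567 + v(-20, 10)) = 1/(-567 - 169/12) = 1/(-6973/12) = -12/6973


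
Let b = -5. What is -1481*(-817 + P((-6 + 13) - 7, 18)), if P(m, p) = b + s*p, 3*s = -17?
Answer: 1368444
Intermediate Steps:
s = -17/3 (s = (⅓)*(-17) = -17/3 ≈ -5.6667)
P(m, p) = -5 - 17*p/3
-1481*(-817 + P((-6 + 13) - 7, 18)) = -1481*(-817 + (-5 - 17/3*18)) = -1481*(-817 + (-5 - 102)) = -1481*(-817 - 107) = -1481*(-924) = 1368444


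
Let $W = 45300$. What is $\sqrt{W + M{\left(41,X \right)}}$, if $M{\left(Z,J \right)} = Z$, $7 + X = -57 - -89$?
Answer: $\sqrt{45341} \approx 212.93$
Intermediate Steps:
$X = 25$ ($X = -7 - -32 = -7 + \left(-57 + 89\right) = -7 + 32 = 25$)
$\sqrt{W + M{\left(41,X \right)}} = \sqrt{45300 + 41} = \sqrt{45341}$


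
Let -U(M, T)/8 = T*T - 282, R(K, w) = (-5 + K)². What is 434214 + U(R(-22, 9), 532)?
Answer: -1827722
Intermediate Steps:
U(M, T) = 2256 - 8*T² (U(M, T) = -8*(T*T - 282) = -8*(T² - 282) = -8*(-282 + T²) = 2256 - 8*T²)
434214 + U(R(-22, 9), 532) = 434214 + (2256 - 8*532²) = 434214 + (2256 - 8*283024) = 434214 + (2256 - 2264192) = 434214 - 2261936 = -1827722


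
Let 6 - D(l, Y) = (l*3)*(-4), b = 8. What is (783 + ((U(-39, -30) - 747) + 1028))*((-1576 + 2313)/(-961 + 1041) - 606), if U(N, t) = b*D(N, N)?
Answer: 15707447/10 ≈ 1.5707e+6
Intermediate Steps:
D(l, Y) = 6 + 12*l (D(l, Y) = 6 - l*3*(-4) = 6 - 3*l*(-4) = 6 - (-12)*l = 6 + 12*l)
U(N, t) = 48 + 96*N (U(N, t) = 8*(6 + 12*N) = 48 + 96*N)
(783 + ((U(-39, -30) - 747) + 1028))*((-1576 + 2313)/(-961 + 1041) - 606) = (783 + (((48 + 96*(-39)) - 747) + 1028))*((-1576 + 2313)/(-961 + 1041) - 606) = (783 + (((48 - 3744) - 747) + 1028))*(737/80 - 606) = (783 + ((-3696 - 747) + 1028))*(737*(1/80) - 606) = (783 + (-4443 + 1028))*(737/80 - 606) = (783 - 3415)*(-47743/80) = -2632*(-47743/80) = 15707447/10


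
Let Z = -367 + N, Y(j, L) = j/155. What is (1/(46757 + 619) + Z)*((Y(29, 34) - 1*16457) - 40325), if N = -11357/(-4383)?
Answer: 8221947279877421/397353040 ≈ 2.0692e+7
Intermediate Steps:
N = 11357/4383 (N = -11357*(-1/4383) = 11357/4383 ≈ 2.5911)
Y(j, L) = j/155 (Y(j, L) = j*(1/155) = j/155)
Z = -1597204/4383 (Z = -367 + 11357/4383 = -1597204/4383 ≈ -364.41)
(1/(46757 + 619) + Z)*((Y(29, 34) - 1*16457) - 40325) = (1/(46757 + 619) - 1597204/4383)*(((1/155)*29 - 1*16457) - 40325) = (1/47376 - 1597204/4383)*((29/155 - 16457) - 40325) = (1/47376 - 1597204/4383)*(-2550806/155 - 40325) = -8407681369/23072112*(-8801181/155) = 8221947279877421/397353040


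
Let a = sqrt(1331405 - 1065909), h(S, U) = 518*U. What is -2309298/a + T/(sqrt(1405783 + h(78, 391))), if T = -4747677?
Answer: -143869*sqrt(1608321)/48737 - 2679*sqrt(66374)/154 ≈ -8225.4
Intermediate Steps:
a = 2*sqrt(66374) (a = sqrt(265496) = 2*sqrt(66374) ≈ 515.26)
-2309298/a + T/(sqrt(1405783 + h(78, 391))) = -2309298*sqrt(66374)/132748 - 4747677/sqrt(1405783 + 518*391) = -2679*sqrt(66374)/154 - 4747677/sqrt(1405783 + 202538) = -2679*sqrt(66374)/154 - 4747677*sqrt(1608321)/1608321 = -2679*sqrt(66374)/154 - 143869*sqrt(1608321)/48737 = -143869*sqrt(1608321)/48737 - 2679*sqrt(66374)/154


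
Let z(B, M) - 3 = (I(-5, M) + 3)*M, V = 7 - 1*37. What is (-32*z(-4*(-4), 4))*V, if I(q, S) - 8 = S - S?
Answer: 45120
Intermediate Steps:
V = -30 (V = 7 - 37 = -30)
I(q, S) = 8 (I(q, S) = 8 + (S - S) = 8 + 0 = 8)
z(B, M) = 3 + 11*M (z(B, M) = 3 + (8 + 3)*M = 3 + 11*M)
(-32*z(-4*(-4), 4))*V = -32*(3 + 11*4)*(-30) = -32*(3 + 44)*(-30) = -32*47*(-30) = -1504*(-30) = 45120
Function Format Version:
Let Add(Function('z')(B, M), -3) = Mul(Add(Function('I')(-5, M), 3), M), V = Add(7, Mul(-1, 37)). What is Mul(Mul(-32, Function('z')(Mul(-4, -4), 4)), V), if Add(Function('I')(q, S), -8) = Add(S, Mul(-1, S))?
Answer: 45120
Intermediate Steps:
V = -30 (V = Add(7, -37) = -30)
Function('I')(q, S) = 8 (Function('I')(q, S) = Add(8, Add(S, Mul(-1, S))) = Add(8, 0) = 8)
Function('z')(B, M) = Add(3, Mul(11, M)) (Function('z')(B, M) = Add(3, Mul(Add(8, 3), M)) = Add(3, Mul(11, M)))
Mul(Mul(-32, Function('z')(Mul(-4, -4), 4)), V) = Mul(Mul(-32, Add(3, Mul(11, 4))), -30) = Mul(Mul(-32, Add(3, 44)), -30) = Mul(Mul(-32, 47), -30) = Mul(-1504, -30) = 45120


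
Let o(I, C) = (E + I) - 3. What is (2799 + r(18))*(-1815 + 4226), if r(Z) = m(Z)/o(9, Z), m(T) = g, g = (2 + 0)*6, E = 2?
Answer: 13504011/2 ≈ 6.7520e+6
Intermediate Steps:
g = 12 (g = 2*6 = 12)
o(I, C) = -1 + I (o(I, C) = (2 + I) - 3 = -1 + I)
m(T) = 12
r(Z) = 3/2 (r(Z) = 12/(-1 + 9) = 12/8 = 12*(⅛) = 3/2)
(2799 + r(18))*(-1815 + 4226) = (2799 + 3/2)*(-1815 + 4226) = (5601/2)*2411 = 13504011/2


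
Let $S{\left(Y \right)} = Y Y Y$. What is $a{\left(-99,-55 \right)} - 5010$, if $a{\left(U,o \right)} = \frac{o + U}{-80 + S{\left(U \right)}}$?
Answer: $- \frac{4861598636}{970379} \approx -5010.0$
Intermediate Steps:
$S{\left(Y \right)} = Y^{3}$ ($S{\left(Y \right)} = Y^{2} Y = Y^{3}$)
$a{\left(U,o \right)} = \frac{U + o}{-80 + U^{3}}$ ($a{\left(U,o \right)} = \frac{o + U}{-80 + U^{3}} = \frac{U + o}{-80 + U^{3}}$)
$a{\left(-99,-55 \right)} - 5010 = \frac{-99 - 55}{-80 + \left(-99\right)^{3}} - 5010 = \frac{1}{-80 - 970299} \left(-154\right) - 5010 = \frac{1}{-970379} \left(-154\right) - 5010 = \left(- \frac{1}{970379}\right) \left(-154\right) - 5010 = \frac{154}{970379} - 5010 = - \frac{4861598636}{970379}$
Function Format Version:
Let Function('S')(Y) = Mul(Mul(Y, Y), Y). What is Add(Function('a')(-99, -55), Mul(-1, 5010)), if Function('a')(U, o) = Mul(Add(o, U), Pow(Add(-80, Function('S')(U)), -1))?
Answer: Rational(-4861598636, 970379) ≈ -5010.0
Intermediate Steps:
Function('S')(Y) = Pow(Y, 3) (Function('S')(Y) = Mul(Pow(Y, 2), Y) = Pow(Y, 3))
Function('a')(U, o) = Mul(Pow(Add(-80, Pow(U, 3)), -1), Add(U, o)) (Function('a')(U, o) = Mul(Add(o, U), Pow(Add(-80, Pow(U, 3)), -1)) = Mul(Add(U, o), Pow(Add(-80, Pow(U, 3)), -1)) = Mul(Pow(Add(-80, Pow(U, 3)), -1), Add(U, o)))
Add(Function('a')(-99, -55), Mul(-1, 5010)) = Add(Mul(Pow(Add(-80, Pow(-99, 3)), -1), Add(-99, -55)), Mul(-1, 5010)) = Add(Mul(Pow(Add(-80, -970299), -1), -154), -5010) = Add(Mul(Pow(-970379, -1), -154), -5010) = Add(Mul(Rational(-1, 970379), -154), -5010) = Add(Rational(154, 970379), -5010) = Rational(-4861598636, 970379)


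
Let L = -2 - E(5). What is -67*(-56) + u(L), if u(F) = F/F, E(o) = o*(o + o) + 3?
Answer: 3753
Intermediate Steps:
E(o) = 3 + 2*o² (E(o) = o*(2*o) + 3 = 2*o² + 3 = 3 + 2*o²)
L = -55 (L = -2 - (3 + 2*5²) = -2 - (3 + 2*25) = -2 - (3 + 50) = -2 - 1*53 = -2 - 53 = -55)
u(F) = 1
-67*(-56) + u(L) = -67*(-56) + 1 = 3752 + 1 = 3753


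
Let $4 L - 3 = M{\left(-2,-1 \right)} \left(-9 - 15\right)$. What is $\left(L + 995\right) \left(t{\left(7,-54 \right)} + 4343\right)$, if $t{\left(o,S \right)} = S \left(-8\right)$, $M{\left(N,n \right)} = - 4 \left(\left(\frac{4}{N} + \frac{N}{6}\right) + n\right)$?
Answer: $\frac{17490825}{4} \approx 4.3727 \cdot 10^{6}$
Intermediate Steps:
$M{\left(N,n \right)} = - \frac{16}{N} - 4 n - \frac{2 N}{3}$ ($M{\left(N,n \right)} = - 4 \left(\left(\frac{4}{N} + N \frac{1}{6}\right) + n\right) = - 4 \left(\left(\frac{4}{N} + \frac{N}{6}\right) + n\right) = - 4 \left(n + \frac{4}{N} + \frac{N}{6}\right) = - \frac{16}{N} - 4 n - \frac{2 N}{3}$)
$t{\left(o,S \right)} = - 8 S$
$L = - \frac{317}{4}$ ($L = \frac{3}{4} + \frac{\left(- \frac{16}{-2} - -4 - - \frac{4}{3}\right) \left(-9 - 15\right)}{4} = \frac{3}{4} + \frac{\left(\left(-16\right) \left(- \frac{1}{2}\right) + 4 + \frac{4}{3}\right) \left(-24\right)}{4} = \frac{3}{4} + \frac{\left(8 + 4 + \frac{4}{3}\right) \left(-24\right)}{4} = \frac{3}{4} + \frac{\frac{40}{3} \left(-24\right)}{4} = \frac{3}{4} + \frac{1}{4} \left(-320\right) = \frac{3}{4} - 80 = - \frac{317}{4} \approx -79.25$)
$\left(L + 995\right) \left(t{\left(7,-54 \right)} + 4343\right) = \left(- \frac{317}{4} + 995\right) \left(\left(-8\right) \left(-54\right) + 4343\right) = \frac{3663 \left(432 + 4343\right)}{4} = \frac{3663}{4} \cdot 4775 = \frac{17490825}{4}$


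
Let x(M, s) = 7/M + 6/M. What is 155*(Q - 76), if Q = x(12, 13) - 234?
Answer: -574585/12 ≈ -47882.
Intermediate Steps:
x(M, s) = 13/M
Q = -2795/12 (Q = 13/12 - 234 = -2795/12 ≈ -232.92)
155*(Q - 76) = 155*(-2795/12 - 76) = 155*(-3707/12) = -574585/12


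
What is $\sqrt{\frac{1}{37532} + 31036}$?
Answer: $\frac{3 \sqrt{1214413700511}}{18766} \approx 176.17$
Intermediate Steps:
$\sqrt{\frac{1}{37532} + 31036} = \sqrt{\frac{1164843153}{37532}} = \frac{3 \sqrt{1214413700511}}{18766}$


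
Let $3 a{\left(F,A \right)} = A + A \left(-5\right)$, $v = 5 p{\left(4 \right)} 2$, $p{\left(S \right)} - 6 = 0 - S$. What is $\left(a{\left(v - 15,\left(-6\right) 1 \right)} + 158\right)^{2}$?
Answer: $27556$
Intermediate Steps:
$p{\left(S \right)} = 6 - S$ ($p{\left(S \right)} = 6 + \left(0 - S\right) = 6 - S$)
$v = 20$ ($v = 5 \left(6 - 4\right) 2 = 5 \cdot 2 \cdot 2 = 10 \cdot 2 = 20$)
$a{\left(F,A \right)} = - \frac{4 A}{3}$ ($a{\left(F,A \right)} = \frac{A + A \left(-5\right)}{3} = \frac{A - 5 A}{3} = \frac{\left(-4\right) A}{3} = - \frac{4 A}{3}$)
$\left(a{\left(v - 15,\left(-6\right) 1 \right)} + 158\right)^{2} = \left(- \frac{4 \left(\left(-6\right) 1\right)}{3} + 158\right)^{2} = \left(\left(- \frac{4}{3}\right) \left(-6\right) + 158\right)^{2} = \left(8 + 158\right)^{2} = 166^{2} = 27556$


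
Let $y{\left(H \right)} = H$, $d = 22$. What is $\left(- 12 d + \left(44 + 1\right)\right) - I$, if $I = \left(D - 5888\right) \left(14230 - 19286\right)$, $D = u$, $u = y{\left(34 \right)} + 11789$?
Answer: $30007141$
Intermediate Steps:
$u = 11823$ ($u = 34 + 11789 = 11823$)
$D = 11823$
$I = -30007360$ ($I = \left(11823 - 5888\right) \left(14230 - 19286\right) = 5935 \left(-5056\right) = -30007360$)
$\left(- 12 d + \left(44 + 1\right)\right) - I = \left(\left(-12\right) 22 + \left(44 + 1\right)\right) - -30007360 = \left(-264 + 45\right) + 30007360 = -219 + 30007360 = 30007141$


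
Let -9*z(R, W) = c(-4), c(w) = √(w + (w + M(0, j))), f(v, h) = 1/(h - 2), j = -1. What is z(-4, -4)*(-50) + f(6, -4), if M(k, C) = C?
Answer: -⅙ + 50*I/3 ≈ -0.16667 + 16.667*I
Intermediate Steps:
f(v, h) = 1/(-2 + h)
c(w) = √(-1 + 2*w) (c(w) = √(w + (w - 1)) = √(w + (-1 + w)) = √(-1 + 2*w))
z(R, W) = -I/3 (z(R, W) = -√(-1 + 2*(-4))/9 = -√(-1 - 8)/9 = -I/3)
z(-4, -4)*(-50) + f(6, -4) = -I/3*(-50) + 1/(-2 - 4) = 50*I/3 + 1/(-6) = 50*I/3 - ⅙ = -⅙ + 50*I/3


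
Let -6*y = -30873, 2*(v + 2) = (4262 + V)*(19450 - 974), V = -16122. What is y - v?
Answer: 219135655/2 ≈ 1.0957e+8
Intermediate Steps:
v = -109562682 (v = -2 + ((4262 - 16122)*(19450 - 974))/2 = -2 + (-11860*18476)/2 = -2 + (½)*(-219125360) = -2 - 109562680 = -109562682)
y = 10291/2 (y = -⅙*(-30873) = 10291/2 ≈ 5145.5)
y - v = 10291/2 - 1*(-109562682) = 10291/2 + 109562682 = 219135655/2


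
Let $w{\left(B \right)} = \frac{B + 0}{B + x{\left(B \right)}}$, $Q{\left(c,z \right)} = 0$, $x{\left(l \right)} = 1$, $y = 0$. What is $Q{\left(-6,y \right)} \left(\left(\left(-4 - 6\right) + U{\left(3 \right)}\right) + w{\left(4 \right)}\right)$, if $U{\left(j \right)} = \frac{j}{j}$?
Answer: $0$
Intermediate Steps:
$w{\left(B \right)} = \frac{B}{1 + B}$ ($w{\left(B \right)} = \frac{B + 0}{B + 1} = \frac{B}{1 + B}$)
$U{\left(j \right)} = 1$
$Q{\left(-6,y \right)} \left(\left(\left(-4 - 6\right) + U{\left(3 \right)}\right) + w{\left(4 \right)}\right) = 0 \left(\left(\left(-4 - 6\right) + 1\right) + \frac{4}{1 + 4}\right) = 0 \left(\left(-10 + 1\right) + \frac{4}{5}\right) = 0 \left(-9 + 4 \cdot \frac{1}{5}\right) = 0 \left(-9 + \frac{4}{5}\right) = 0 \left(- \frac{41}{5}\right) = 0$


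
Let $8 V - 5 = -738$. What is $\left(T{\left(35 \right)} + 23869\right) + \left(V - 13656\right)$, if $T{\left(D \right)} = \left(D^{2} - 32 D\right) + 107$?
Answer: $\frac{82667}{8} \approx 10333.0$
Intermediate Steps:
$V = - \frac{733}{8}$ ($V = \frac{5}{8} + \frac{1}{8} \left(-738\right) = \frac{5}{8} - \frac{369}{4} = - \frac{733}{8} \approx -91.625$)
$T{\left(D \right)} = 107 + D^{2} - 32 D$
$\left(T{\left(35 \right)} + 23869\right) + \left(V - 13656\right) = \left(\left(107 + 35^{2} - 1120\right) + 23869\right) - \frac{109981}{8} = \left(\left(107 + 1225 - 1120\right) + 23869\right) - \frac{109981}{8} = \left(212 + 23869\right) - \frac{109981}{8} = 24081 - \frac{109981}{8} = \frac{82667}{8}$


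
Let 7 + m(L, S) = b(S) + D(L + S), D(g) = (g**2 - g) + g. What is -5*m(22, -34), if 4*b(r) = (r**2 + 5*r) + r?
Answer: -1875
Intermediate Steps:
D(g) = g**2
b(r) = r**2/4 + 3*r/2 (b(r) = ((r**2 + 5*r) + r)/4 = (r**2 + 6*r)/4 = r**2/4 + 3*r/2)
m(L, S) = -7 + (L + S)**2 + S*(6 + S)/4 (m(L, S) = -7 + (S*(6 + S)/4 + (L + S)**2) = -7 + ((L + S)**2 + S*(6 + S)/4) = -7 + (L + S)**2 + S*(6 + S)/4)
-5*m(22, -34) = -5*(-7 + (22 - 34)**2 + (1/4)*(-34)*(6 - 34)) = -5*(-7 + (-12)**2 + (1/4)*(-34)*(-28)) = -5*(-7 + 144 + 238) = -5*375 = -1875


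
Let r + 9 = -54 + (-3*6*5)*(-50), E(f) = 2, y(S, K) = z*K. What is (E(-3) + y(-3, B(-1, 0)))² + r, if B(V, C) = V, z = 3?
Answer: 4438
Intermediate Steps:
y(S, K) = 3*K
r = 4437 (r = -9 + (-54 + (-3*6*5)*(-50)) = -9 + (-54 - 18*5*(-50)) = -9 + (-54 - 90*(-50)) = -9 + (-54 + 4500) = -9 + 4446 = 4437)
(E(-3) + y(-3, B(-1, 0)))² + r = (2 + 3*(-1))² + 4437 = (2 - 3)² + 4437 = (-1)² + 4437 = 1 + 4437 = 4438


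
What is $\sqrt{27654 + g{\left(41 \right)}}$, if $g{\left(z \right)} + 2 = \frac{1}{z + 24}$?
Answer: $\frac{3 \sqrt{12981085}}{65} \approx 166.29$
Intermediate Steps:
$g{\left(z \right)} = -2 + \frac{1}{24 + z}$ ($g{\left(z \right)} = -2 + \frac{1}{z + 24} = -2 + \frac{1}{24 + z}$)
$\sqrt{27654 + g{\left(41 \right)}} = \sqrt{27654 + \frac{-47 - 82}{24 + 41}} = \sqrt{27654 + \frac{-47 - 82}{65}} = \sqrt{27654 + \frac{1}{65} \left(-129\right)} = \sqrt{27654 - \frac{129}{65}} = \sqrt{\frac{1797381}{65}} = \frac{3 \sqrt{12981085}}{65}$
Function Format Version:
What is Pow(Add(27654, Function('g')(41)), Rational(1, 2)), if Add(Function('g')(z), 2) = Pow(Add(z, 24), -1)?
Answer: Mul(Rational(3, 65), Pow(12981085, Rational(1, 2))) ≈ 166.29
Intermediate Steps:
Function('g')(z) = Add(-2, Pow(Add(24, z), -1)) (Function('g')(z) = Add(-2, Pow(Add(z, 24), -1)) = Add(-2, Pow(Add(24, z), -1)))
Pow(Add(27654, Function('g')(41)), Rational(1, 2)) = Pow(Add(27654, Mul(Pow(Add(24, 41), -1), Add(-47, Mul(-2, 41)))), Rational(1, 2)) = Pow(Add(27654, Mul(Pow(65, -1), Add(-47, -82))), Rational(1, 2)) = Pow(Add(27654, Mul(Rational(1, 65), -129)), Rational(1, 2)) = Pow(Add(27654, Rational(-129, 65)), Rational(1, 2)) = Pow(Rational(1797381, 65), Rational(1, 2)) = Mul(Rational(3, 65), Pow(12981085, Rational(1, 2)))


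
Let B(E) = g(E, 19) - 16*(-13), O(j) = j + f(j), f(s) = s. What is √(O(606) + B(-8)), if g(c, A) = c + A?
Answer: 3*√159 ≈ 37.829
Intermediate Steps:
g(c, A) = A + c
O(j) = 2*j (O(j) = j + j = 2*j)
B(E) = 227 + E (B(E) = (19 + E) - 16*(-13) = (19 + E) + 208 = 227 + E)
√(O(606) + B(-8)) = √(2*606 + (227 - 8)) = √(1212 + 219) = √1431 = 3*√159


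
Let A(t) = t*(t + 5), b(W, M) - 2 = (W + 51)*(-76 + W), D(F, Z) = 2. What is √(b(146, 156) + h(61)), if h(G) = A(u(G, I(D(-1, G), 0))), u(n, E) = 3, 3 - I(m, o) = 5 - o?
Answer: 2*√3454 ≈ 117.54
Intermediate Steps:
I(m, o) = -2 + o (I(m, o) = 3 - (5 - o) = 3 + (-5 + o) = -2 + o)
b(W, M) = 2 + (-76 + W)*(51 + W) (b(W, M) = 2 + (W + 51)*(-76 + W) = 2 + (51 + W)*(-76 + W) = 2 + (-76 + W)*(51 + W))
A(t) = t*(5 + t)
h(G) = 24 (h(G) = 3*(5 + 3) = 3*8 = 24)
√(b(146, 156) + h(61)) = √((-3874 + 146² - 25*146) + 24) = √((-3874 + 21316 - 3650) + 24) = √(13792 + 24) = √13816 = 2*√3454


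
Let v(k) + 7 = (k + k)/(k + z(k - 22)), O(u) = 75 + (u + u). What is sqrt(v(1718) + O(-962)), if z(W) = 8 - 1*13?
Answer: 2*I*sqrt(1360075749)/1713 ≈ 43.058*I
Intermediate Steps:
z(W) = -5 (z(W) = 8 - 13 = -5)
O(u) = 75 + 2*u
v(k) = -7 + 2*k/(-5 + k) (v(k) = -7 + (k + k)/(k - 5) = -7 + (2*k)/(-5 + k) = -7 + 2*k/(-5 + k))
sqrt(v(1718) + O(-962)) = sqrt(5*(7 - 1*1718)/(-5 + 1718) + (75 + 2*(-962))) = sqrt(5*(7 - 1718)/1713 + (75 - 1924)) = sqrt(5*(1/1713)*(-1711) - 1849) = sqrt(-8555/1713 - 1849) = sqrt(-3175892/1713) = 2*I*sqrt(1360075749)/1713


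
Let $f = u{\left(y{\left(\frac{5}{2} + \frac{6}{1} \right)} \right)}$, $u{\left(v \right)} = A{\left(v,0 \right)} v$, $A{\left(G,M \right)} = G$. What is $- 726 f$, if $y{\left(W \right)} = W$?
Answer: $- \frac{104907}{2} \approx -52454.0$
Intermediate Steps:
$u{\left(v \right)} = v^{2}$ ($u{\left(v \right)} = v v = v^{2}$)
$f = \frac{289}{4}$ ($f = \left(\frac{5}{2} + \frac{6}{1}\right)^{2} = \left(5 \cdot \frac{1}{2} + 6 \cdot 1\right)^{2} = \left(\frac{5}{2} + 6\right)^{2} = \left(\frac{17}{2}\right)^{2} = \frac{289}{4} \approx 72.25$)
$- 726 f = \left(-726\right) \frac{289}{4} = - \frac{104907}{2}$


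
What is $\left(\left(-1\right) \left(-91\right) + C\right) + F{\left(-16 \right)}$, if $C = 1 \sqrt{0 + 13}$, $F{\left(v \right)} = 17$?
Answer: $108 + \sqrt{13} \approx 111.61$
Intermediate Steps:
$C = \sqrt{13}$ ($C = 1 \sqrt{13} = \sqrt{13} \approx 3.6056$)
$\left(\left(-1\right) \left(-91\right) + C\right) + F{\left(-16 \right)} = \left(\left(-1\right) \left(-91\right) + \sqrt{13}\right) + 17 = \left(91 + \sqrt{13}\right) + 17 = 108 + \sqrt{13}$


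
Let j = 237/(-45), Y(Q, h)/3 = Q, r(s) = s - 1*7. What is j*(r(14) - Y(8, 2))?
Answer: 1343/15 ≈ 89.533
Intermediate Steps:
r(s) = -7 + s (r(s) = s - 7 = -7 + s)
Y(Q, h) = 3*Q
j = -79/15 (j = 237*(-1/45) = -79/15 ≈ -5.2667)
j*(r(14) - Y(8, 2)) = -79*((-7 + 14) - 3*8)/15 = -79*(7 - 1*24)/15 = -79*(7 - 24)/15 = -79/15*(-17) = 1343/15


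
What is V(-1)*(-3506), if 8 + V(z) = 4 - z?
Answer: 10518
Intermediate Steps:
V(z) = -4 - z (V(z) = -8 + (4 - z) = -4 - z)
V(-1)*(-3506) = (-4 - 1*(-1))*(-3506) = (-4 + 1)*(-3506) = -3*(-3506) = 10518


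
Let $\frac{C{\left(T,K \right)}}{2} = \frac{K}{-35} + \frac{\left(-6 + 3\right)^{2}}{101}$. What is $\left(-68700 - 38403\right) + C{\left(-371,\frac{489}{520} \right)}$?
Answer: $- \frac{98438252889}{919100} \approx -1.071 \cdot 10^{5}$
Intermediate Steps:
$C{\left(T,K \right)} = \frac{18}{101} - \frac{2 K}{35}$ ($C{\left(T,K \right)} = 2 \left(\frac{K}{-35} + \frac{\left(-6 + 3\right)^{2}}{101}\right) = 2 \left(K \left(- \frac{1}{35}\right) + \left(-3\right)^{2} \cdot \frac{1}{101}\right) = 2 \left(- \frac{K}{35} + 9 \cdot \frac{1}{101}\right) = 2 \left(- \frac{K}{35} + \frac{9}{101}\right) = 2 \left(\frac{9}{101} - \frac{K}{35}\right) = \frac{18}{101} - \frac{2 K}{35}$)
$\left(-68700 - 38403\right) + C{\left(-371,\frac{489}{520} \right)} = \left(-68700 - 38403\right) + \left(\frac{18}{101} - \frac{2 \cdot \frac{489}{520}}{35}\right) = -107103 + \left(\frac{18}{101} - \frac{2 \cdot 489 \cdot \frac{1}{520}}{35}\right) = -107103 + \left(\frac{18}{101} - \frac{489}{9100}\right) = -107103 + \frac{114411}{919100} = - \frac{98438252889}{919100}$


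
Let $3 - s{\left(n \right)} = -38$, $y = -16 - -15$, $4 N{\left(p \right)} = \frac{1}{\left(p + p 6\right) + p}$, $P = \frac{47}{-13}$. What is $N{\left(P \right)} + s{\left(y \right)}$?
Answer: $\frac{61651}{1504} \approx 40.991$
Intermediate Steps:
$P = - \frac{47}{13}$ ($P = 47 \left(- \frac{1}{13}\right) = - \frac{47}{13} \approx -3.6154$)
$N{\left(p \right)} = \frac{1}{32 p}$ ($N{\left(p \right)} = \frac{1}{4 \left(\left(p + p 6\right) + p\right)} = \frac{1}{4 \left(\left(p + 6 p\right) + p\right)} = \frac{1}{4 \left(7 p + p\right)} = \frac{1}{4 \cdot 8 p} = \frac{\frac{1}{8} \frac{1}{p}}{4} = \frac{1}{32 p}$)
$y = -1$ ($y = -16 + 15 = -1$)
$s{\left(n \right)} = 41$ ($s{\left(n \right)} = 3 - -38 = 3 + 38 = 41$)
$N{\left(P \right)} + s{\left(y \right)} = \frac{1}{32 \left(- \frac{47}{13}\right)} + 41 = \frac{1}{32} \left(- \frac{13}{47}\right) + 41 = - \frac{13}{1504} + 41 = \frac{61651}{1504}$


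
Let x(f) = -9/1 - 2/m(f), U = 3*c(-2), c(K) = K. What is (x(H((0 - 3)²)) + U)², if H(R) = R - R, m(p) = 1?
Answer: 289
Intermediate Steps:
H(R) = 0
U = -6 (U = 3*(-2) = -6)
x(f) = -11 (x(f) = -9/1 - 2/1 = -9*1 - 2*1 = -9 - 2 = -11)
(x(H((0 - 3)²)) + U)² = (-11 - 6)² = (-17)² = 289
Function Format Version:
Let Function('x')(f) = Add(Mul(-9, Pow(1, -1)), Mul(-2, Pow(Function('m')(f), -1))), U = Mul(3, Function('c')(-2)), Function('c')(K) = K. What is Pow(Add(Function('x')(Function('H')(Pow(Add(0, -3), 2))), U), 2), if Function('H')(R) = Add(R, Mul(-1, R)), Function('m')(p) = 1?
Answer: 289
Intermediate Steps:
Function('H')(R) = 0
U = -6 (U = Mul(3, -2) = -6)
Function('x')(f) = -11 (Function('x')(f) = Add(Mul(-9, Pow(1, -1)), Mul(-2, Pow(1, -1))) = Add(Mul(-9, 1), Mul(-2, 1)) = Add(-9, -2) = -11)
Pow(Add(Function('x')(Function('H')(Pow(Add(0, -3), 2))), U), 2) = Pow(Add(-11, -6), 2) = Pow(-17, 2) = 289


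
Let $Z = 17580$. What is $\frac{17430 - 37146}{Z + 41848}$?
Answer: $- \frac{4929}{14857} \approx -0.33176$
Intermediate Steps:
$\frac{17430 - 37146}{Z + 41848} = \frac{17430 - 37146}{17580 + 41848} = - \frac{19716}{59428} = \left(-19716\right) \frac{1}{59428} = - \frac{4929}{14857}$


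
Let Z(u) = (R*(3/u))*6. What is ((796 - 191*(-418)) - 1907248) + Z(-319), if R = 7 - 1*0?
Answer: -582689992/319 ≈ -1.8266e+6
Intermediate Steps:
R = 7 (R = 7 + 0 = 7)
Z(u) = 126/u (Z(u) = (7*(3/u))*6 = (21/u)*6 = 126/u)
((796 - 191*(-418)) - 1907248) + Z(-319) = ((796 - 191*(-418)) - 1907248) + 126/(-319) = ((796 + 79838) - 1907248) + 126*(-1/319) = (80634 - 1907248) - 126/319 = -1826614 - 126/319 = -582689992/319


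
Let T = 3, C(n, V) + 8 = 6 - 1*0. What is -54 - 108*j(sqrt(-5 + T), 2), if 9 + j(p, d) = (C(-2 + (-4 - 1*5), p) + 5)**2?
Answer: -54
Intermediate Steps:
C(n, V) = -2 (C(n, V) = -8 + (6 - 1*0) = -8 + (6 + 0) = -8 + 6 = -2)
j(p, d) = 0 (j(p, d) = -9 + (-2 + 5)**2 = -9 + 3**2 = -9 + 9 = 0)
-54 - 108*j(sqrt(-5 + T), 2) = -54 - 108*0 = -54 + 0 = -54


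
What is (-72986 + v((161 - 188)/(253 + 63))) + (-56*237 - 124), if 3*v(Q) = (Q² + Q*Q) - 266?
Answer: -12951921607/149784 ≈ -86471.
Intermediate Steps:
v(Q) = -266/3 + 2*Q²/3 (v(Q) = ((Q² + Q*Q) - 266)/3 = ((Q² + Q²) - 266)/3 = (2*Q² - 266)/3 = (-266 + 2*Q²)/3 = -266/3 + 2*Q²/3)
(-72986 + v((161 - 188)/(253 + 63))) + (-56*237 - 124) = (-72986 + (-266/3 + 2*((161 - 188)/(253 + 63))²/3)) + (-56*237 - 124) = (-72986 + (-266/3 + 2*(-27/316)²/3)) + (-13272 - 124) = (-72986 + (-266/3 + 2*(-27*1/316)²/3)) - 13396 = (-72986 + (-266/3 + 2*(-27/316)²/3)) - 13396 = (-72986 + (-266/3 + (⅔)*(729/99856))) - 13396 = (-72986 + (-266/3 + 243/49928)) - 13396 = (-72986 - 13280119/149784) - 13396 = -10945415143/149784 - 13396 = -12951921607/149784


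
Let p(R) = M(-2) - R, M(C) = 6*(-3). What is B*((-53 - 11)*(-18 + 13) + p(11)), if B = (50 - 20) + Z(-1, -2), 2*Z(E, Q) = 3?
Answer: 18333/2 ≈ 9166.5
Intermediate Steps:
M(C) = -18
Z(E, Q) = 3/2 (Z(E, Q) = (½)*3 = 3/2)
p(R) = -18 - R
B = 63/2 (B = (50 - 20) + 3/2 = 30 + 3/2 = 63/2 ≈ 31.500)
B*((-53 - 11)*(-18 + 13) + p(11)) = 63*((-53 - 11)*(-18 + 13) + (-18 - 1*11))/2 = 63*(-64*(-5) + (-18 - 11))/2 = 63*(320 - 29)/2 = (63/2)*291 = 18333/2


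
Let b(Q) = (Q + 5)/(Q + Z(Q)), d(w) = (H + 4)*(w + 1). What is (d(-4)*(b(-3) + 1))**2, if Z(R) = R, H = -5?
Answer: 4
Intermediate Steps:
d(w) = -1 - w (d(w) = (-5 + 4)*(w + 1) = -(1 + w) = -1 - w)
b(Q) = (5 + Q)/(2*Q) (b(Q) = (Q + 5)/(Q + Q) = (5 + Q)/((2*Q)) = (5 + Q)*(1/(2*Q)) = (5 + Q)/(2*Q))
(d(-4)*(b(-3) + 1))**2 = ((-1 - 1*(-4))*((1/2)*(5 - 3)/(-3) + 1))**2 = ((-1 + 4)*((1/2)*(-1/3)*2 + 1))**2 = (3*(-1/3 + 1))**2 = (3*(2/3))**2 = 2**2 = 4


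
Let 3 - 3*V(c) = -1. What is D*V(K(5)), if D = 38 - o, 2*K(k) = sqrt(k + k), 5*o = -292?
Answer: 1928/15 ≈ 128.53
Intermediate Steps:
o = -292/5 (o = (1/5)*(-292) = -292/5 ≈ -58.400)
K(k) = sqrt(2)*sqrt(k)/2 (K(k) = sqrt(k + k)/2 = sqrt(2*k)/2 = (sqrt(2)*sqrt(k))/2 = sqrt(2)*sqrt(k)/2)
D = 482/5 (D = 38 - 1*(-292/5) = 38 + 292/5 = 482/5 ≈ 96.400)
V(c) = 4/3 (V(c) = 1 - 1/3*(-1) = 1 + 1/3 = 4/3)
D*V(K(5)) = (482/5)*(4/3) = 1928/15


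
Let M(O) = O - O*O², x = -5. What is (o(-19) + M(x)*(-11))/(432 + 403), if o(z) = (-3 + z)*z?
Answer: -902/835 ≈ -1.0802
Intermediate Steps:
o(z) = z*(-3 + z)
M(O) = O - O³
(o(-19) + M(x)*(-11))/(432 + 403) = (-19*(-3 - 19) + (-5 - 1*(-5)³)*(-11))/(432 + 403) = (-19*(-22) + (-5 - 1*(-125))*(-11))/835 = (418 + (-5 + 125)*(-11))*(1/835) = (418 + 120*(-11))*(1/835) = (418 - 1320)*(1/835) = -902*1/835 = -902/835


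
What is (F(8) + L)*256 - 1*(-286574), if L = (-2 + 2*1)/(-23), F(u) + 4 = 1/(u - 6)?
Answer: 285678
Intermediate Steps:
F(u) = -4 + 1/(-6 + u) (F(u) = -4 + 1/(u - 6) = -4 + 1/(-6 + u))
L = 0 (L = (-2 + 2)*(-1/23) = 0*(-1/23) = 0)
(F(8) + L)*256 - 1*(-286574) = ((25 - 4*8)/(-6 + 8) + 0)*256 - 1*(-286574) = ((25 - 32)/2 + 0)*256 + 286574 = ((1/2)*(-7) + 0)*256 + 286574 = (-7/2 + 0)*256 + 286574 = -7/2*256 + 286574 = -896 + 286574 = 285678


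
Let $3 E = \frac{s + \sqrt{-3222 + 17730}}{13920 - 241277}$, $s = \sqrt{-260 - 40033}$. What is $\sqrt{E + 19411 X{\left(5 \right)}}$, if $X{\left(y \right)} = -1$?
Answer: $\frac{\sqrt{-1003377988970539 - 454714 \sqrt{403} - 2500927 i \sqrt{37}}}{227357} \approx 1.0562 \cdot 10^{-6} - 139.32 i$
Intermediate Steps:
$s = 33 i \sqrt{37}$ ($s = \sqrt{-40293} = 33 i \sqrt{37} \approx 200.73 i$)
$E = - \frac{2 \sqrt{403}}{227357} - \frac{11 i \sqrt{37}}{227357}$ ($E = \frac{\left(33 i \sqrt{37} + \sqrt{-3222 + 17730}\right) \frac{1}{13920 - 241277}}{3} = \frac{\left(33 i \sqrt{37} + \sqrt{14508}\right) \frac{1}{-227357}}{3} = \frac{\left(33 i \sqrt{37} + 6 \sqrt{403}\right) \left(- \frac{1}{227357}\right)}{3} = \frac{\left(6 \sqrt{403} + 33 i \sqrt{37}\right) \left(- \frac{1}{227357}\right)}{3} = \frac{- \frac{6 \sqrt{403}}{227357} - \frac{33 i \sqrt{37}}{227357}}{3} = - \frac{2 \sqrt{403}}{227357} - \frac{11 i \sqrt{37}}{227357} \approx -0.00017659 - 0.0002943 i$)
$\sqrt{E + 19411 X{\left(5 \right)}} = \sqrt{\left(- \frac{2 \sqrt{403}}{227357} - \frac{11 i \sqrt{37}}{227357}\right) + 19411 \left(-1\right)} = \sqrt{\left(- \frac{2 \sqrt{403}}{227357} - \frac{11 i \sqrt{37}}{227357}\right) - 19411} = \sqrt{-19411 - \frac{2 \sqrt{403}}{227357} - \frac{11 i \sqrt{37}}{227357}}$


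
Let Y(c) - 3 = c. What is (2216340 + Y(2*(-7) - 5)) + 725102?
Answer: 2941426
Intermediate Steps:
Y(c) = 3 + c
(2216340 + Y(2*(-7) - 5)) + 725102 = (2216340 + (3 + (2*(-7) - 5))) + 725102 = (2216340 + (3 + (-14 - 5))) + 725102 = (2216340 + (3 - 19)) + 725102 = (2216340 - 16) + 725102 = 2216324 + 725102 = 2941426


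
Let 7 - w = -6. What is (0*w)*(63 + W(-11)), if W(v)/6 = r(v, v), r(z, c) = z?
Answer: 0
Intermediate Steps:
W(v) = 6*v
w = 13 (w = 7 - 1*(-6) = 7 + 6 = 13)
(0*w)*(63 + W(-11)) = (0*13)*(63 + 6*(-11)) = 0*(63 - 66) = 0*(-3) = 0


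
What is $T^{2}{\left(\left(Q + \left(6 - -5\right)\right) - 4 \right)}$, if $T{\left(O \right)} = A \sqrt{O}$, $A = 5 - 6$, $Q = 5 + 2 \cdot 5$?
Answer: $22$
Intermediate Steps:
$Q = 15$ ($Q = 5 + 10 = 15$)
$A = -1$
$T{\left(O \right)} = - \sqrt{O}$
$T^{2}{\left(\left(Q + \left(6 - -5\right)\right) - 4 \right)} = \left(- \sqrt{\left(15 + \left(6 - -5\right)\right) - 4}\right)^{2} = \left(- \sqrt{\left(15 + \left(6 + 5\right)\right) - 4}\right)^{2} = \left(- \sqrt{\left(15 + 11\right) - 4}\right)^{2} = \left(- \sqrt{26 - 4}\right)^{2} = \left(- \sqrt{22}\right)^{2} = 22$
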